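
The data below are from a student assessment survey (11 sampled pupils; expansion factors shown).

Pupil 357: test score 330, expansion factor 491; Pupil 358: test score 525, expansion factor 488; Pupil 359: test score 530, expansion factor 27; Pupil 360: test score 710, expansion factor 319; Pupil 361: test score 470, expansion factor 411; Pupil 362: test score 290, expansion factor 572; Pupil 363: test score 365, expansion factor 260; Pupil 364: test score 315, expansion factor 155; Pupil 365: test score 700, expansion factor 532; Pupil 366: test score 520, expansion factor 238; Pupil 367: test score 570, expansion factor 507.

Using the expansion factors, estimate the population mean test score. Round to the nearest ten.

Weighted sum = 330×491 + 525×488 + 530×27 + 710×319 + 470×411 + 290×572 + 365×260 + 315×155 + 700×532 + 520×238 + 570×507
  = 162030 + 256200 + 14310 + 226490 + 193170 + 165880 + 94900 + 48825 + 372400 + 123760 + 288990 = 1946955
Sum of weights = 491 + 488 + 27 + 319 + 411 + 572 + 260 + 155 + 532 + 238 + 507 = 4000
Weighted mean = 1946955 / 4000 = 486.73875

490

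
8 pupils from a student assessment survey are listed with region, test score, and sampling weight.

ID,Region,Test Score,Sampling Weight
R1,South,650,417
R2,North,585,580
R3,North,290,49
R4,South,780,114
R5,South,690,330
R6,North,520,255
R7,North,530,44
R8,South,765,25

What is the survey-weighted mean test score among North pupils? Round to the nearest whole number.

549

North rows: R2, R3, R6, R7
Weighted sum = 585×580 + 290×49 + 520×255 + 530×44
  = 339300 + 14210 + 132600 + 23320 = 509430
Sum of weights = 580 + 49 + 255 + 44 = 928
Weighted mean = 509430 / 928 = 548.95474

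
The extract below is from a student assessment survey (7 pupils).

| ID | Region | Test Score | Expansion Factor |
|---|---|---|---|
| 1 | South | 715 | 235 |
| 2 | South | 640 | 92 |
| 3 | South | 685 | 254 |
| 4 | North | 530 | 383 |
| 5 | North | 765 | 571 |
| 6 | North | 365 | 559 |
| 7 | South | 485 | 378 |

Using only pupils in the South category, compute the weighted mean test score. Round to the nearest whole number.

South rows: 1, 2, 3, 7
Weighted sum = 715×235 + 640×92 + 685×254 + 485×378
  = 584225
Sum of weights = 235 + 92 + 254 + 378 = 959
Weighted mean = 584225 / 959 = 609.20229

609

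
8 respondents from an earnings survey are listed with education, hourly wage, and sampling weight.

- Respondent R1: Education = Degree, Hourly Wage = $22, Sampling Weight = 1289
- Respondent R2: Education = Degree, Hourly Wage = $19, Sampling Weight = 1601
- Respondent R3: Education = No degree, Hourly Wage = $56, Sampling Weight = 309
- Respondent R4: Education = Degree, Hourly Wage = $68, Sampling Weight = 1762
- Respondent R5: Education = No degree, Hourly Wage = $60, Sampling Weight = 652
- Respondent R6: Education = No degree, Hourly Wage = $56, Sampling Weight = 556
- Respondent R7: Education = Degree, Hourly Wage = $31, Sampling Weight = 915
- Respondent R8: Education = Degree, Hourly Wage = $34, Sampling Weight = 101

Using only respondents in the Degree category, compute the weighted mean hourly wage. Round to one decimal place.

37.1

Degree rows: R1, R2, R4, R7, R8
Weighted sum = 22×1289 + 19×1601 + 68×1762 + 31×915 + 34×101
  = 28358 + 30419 + 119816 + 28365 + 3434 = 210392
Sum of weights = 1289 + 1601 + 1762 + 915 + 101 = 5668
Weighted mean = 210392 / 5668 = 37.119266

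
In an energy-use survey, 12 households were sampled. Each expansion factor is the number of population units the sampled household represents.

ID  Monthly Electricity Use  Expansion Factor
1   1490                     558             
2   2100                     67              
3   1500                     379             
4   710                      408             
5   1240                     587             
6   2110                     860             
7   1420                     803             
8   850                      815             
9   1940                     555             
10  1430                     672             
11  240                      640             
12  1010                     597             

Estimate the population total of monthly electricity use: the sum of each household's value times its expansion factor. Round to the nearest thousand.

9000000

Weighted total = 1490×558 + 2100×67 + 1500×379 + 710×408 + 1240×587 + 2110×860 + 1420×803 + 850×815 + 1940×555 + 1430×672 + 240×640 + 1010×597
  = 831420 + 140700 + 568500 + 289680 + 727880 + 1814600 + 1140260 + 692750 + 1076700 + 960960 + 153600 + 602970 = 9000020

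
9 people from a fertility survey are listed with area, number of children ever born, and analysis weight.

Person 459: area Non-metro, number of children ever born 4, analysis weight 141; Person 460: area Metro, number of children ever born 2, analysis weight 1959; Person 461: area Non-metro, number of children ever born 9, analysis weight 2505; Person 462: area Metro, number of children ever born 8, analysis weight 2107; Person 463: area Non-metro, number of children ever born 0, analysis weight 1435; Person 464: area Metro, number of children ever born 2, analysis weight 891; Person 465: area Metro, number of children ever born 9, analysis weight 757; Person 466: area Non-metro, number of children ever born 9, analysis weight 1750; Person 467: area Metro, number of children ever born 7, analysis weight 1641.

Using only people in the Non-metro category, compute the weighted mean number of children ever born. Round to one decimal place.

Non-metro rows: 459, 461, 463, 466
Weighted sum = 4×141 + 9×2505 + 0×1435 + 9×1750
  = 564 + 22545 + 0 + 15750 = 38859
Sum of weights = 141 + 2505 + 1435 + 1750 = 5831
Weighted mean = 38859 / 5831 = 6.6642085

6.7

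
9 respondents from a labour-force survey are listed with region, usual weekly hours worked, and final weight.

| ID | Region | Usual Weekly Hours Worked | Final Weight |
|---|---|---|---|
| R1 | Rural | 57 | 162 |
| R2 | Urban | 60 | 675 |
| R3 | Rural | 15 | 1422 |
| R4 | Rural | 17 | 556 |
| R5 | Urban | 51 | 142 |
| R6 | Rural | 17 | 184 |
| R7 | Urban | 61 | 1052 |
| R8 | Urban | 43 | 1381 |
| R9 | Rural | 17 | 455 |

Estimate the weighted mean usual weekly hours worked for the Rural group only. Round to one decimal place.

Rural rows: R1, R3, R4, R6, R9
Weighted sum = 57×162 + 15×1422 + 17×556 + 17×184 + 17×455
  = 9234 + 21330 + 9452 + 3128 + 7735 = 50879
Sum of weights = 162 + 1422 + 556 + 184 + 455 = 2779
Weighted mean = 50879 / 2779 = 18.308384

18.3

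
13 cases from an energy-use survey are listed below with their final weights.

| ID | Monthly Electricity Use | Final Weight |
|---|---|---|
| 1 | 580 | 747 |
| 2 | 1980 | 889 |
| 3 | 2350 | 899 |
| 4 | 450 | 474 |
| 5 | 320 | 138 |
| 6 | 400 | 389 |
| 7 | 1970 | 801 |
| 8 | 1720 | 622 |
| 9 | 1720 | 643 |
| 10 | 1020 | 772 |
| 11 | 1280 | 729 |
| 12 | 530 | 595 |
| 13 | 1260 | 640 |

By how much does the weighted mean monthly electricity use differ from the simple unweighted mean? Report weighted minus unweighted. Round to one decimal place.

158.6

Unweighted sum = 15580
Unweighted mean = 15580 / 13 = 1198.4615
Weighted sum = 11315270
Sum of weights = 8338
Weighted mean = 11315270 / 8338 = 1357.0724
Difference (weighted minus unweighted) = 158.6109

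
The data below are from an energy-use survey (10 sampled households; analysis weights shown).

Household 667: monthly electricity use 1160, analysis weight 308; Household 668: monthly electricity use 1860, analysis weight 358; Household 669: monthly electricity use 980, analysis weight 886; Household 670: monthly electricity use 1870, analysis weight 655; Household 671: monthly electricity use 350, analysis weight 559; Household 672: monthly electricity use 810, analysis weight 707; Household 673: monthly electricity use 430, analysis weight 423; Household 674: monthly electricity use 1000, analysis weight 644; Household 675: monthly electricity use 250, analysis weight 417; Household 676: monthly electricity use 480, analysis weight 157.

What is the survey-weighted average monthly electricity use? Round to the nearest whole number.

956

Weighted sum = 1160×308 + 1860×358 + 980×886 + 1870×655 + 350×559 + 810×707 + 430×423 + 1000×644 + 250×417 + 480×157
  = 357280 + 665880 + 868280 + 1224850 + 195650 + 572670 + 181890 + 644000 + 104250 + 75360 = 4890110
Sum of weights = 308 + 358 + 886 + 655 + 559 + 707 + 423 + 644 + 417 + 157 = 5114
Weighted mean = 4890110 / 5114 = 956.22018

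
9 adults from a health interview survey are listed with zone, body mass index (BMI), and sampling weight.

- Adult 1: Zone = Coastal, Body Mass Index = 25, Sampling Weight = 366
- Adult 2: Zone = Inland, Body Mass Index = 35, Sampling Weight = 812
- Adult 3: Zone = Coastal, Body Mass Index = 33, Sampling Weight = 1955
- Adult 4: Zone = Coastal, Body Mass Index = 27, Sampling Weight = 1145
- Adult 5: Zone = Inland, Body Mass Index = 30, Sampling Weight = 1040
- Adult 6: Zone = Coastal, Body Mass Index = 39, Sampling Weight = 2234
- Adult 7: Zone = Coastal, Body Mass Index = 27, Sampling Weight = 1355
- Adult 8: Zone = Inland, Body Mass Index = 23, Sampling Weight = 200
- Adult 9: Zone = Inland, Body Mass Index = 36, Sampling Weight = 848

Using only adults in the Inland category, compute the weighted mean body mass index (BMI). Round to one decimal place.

Inland rows: 2, 5, 8, 9
Weighted sum = 94748
Sum of weights = 2900
Weighted mean = 94748 / 2900 = 32.671724

32.7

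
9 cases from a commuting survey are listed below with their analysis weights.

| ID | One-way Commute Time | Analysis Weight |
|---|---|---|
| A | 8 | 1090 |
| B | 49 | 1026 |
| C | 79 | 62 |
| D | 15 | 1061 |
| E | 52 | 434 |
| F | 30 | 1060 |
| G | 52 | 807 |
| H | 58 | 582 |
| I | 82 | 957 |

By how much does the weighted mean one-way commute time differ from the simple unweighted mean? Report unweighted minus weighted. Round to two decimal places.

6.49

Unweighted sum = 8 + 49 + 79 + 15 + 52 + 30 + 52 + 58 + 82 = 425
Unweighted mean = 425 / 9 = 47.222222
Weighted sum = 8×1090 + 49×1026 + 79×62 + 15×1061 + 52×434 + 30×1060 + 52×807 + 58×582 + 82×957
  = 8720 + 50274 + 4898 + 15915 + 22568 + 31800 + 41964 + 33756 + 78474 = 288369
Sum of weights = 1090 + 1026 + 62 + 1061 + 434 + 1060 + 807 + 582 + 957 = 7079
Weighted mean = 288369 / 7079 = 40.735838
Difference (unweighted minus weighted) = 6.4863838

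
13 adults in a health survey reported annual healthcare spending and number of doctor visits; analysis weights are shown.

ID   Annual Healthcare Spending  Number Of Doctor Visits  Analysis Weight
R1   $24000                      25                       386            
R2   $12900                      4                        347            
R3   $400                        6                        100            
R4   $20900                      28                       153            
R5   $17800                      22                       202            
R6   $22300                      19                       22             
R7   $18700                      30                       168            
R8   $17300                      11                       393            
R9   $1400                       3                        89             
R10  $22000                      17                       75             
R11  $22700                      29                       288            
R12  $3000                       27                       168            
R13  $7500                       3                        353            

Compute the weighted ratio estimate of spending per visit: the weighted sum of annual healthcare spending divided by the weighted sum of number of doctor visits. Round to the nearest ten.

Σ wᵢ·y = 42468400
Σ wᵢ·x = 45636
Ratio = 42468400 / 45636 = 930.58989

930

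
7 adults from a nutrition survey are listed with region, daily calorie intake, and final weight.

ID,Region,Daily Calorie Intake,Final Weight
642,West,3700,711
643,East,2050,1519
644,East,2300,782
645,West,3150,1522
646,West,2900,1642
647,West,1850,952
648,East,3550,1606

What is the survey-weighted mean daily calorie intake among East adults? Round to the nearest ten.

2720

East rows: 643, 644, 648
Weighted sum = 10613850
Sum of weights = 1519 + 782 + 1606 = 3907
Weighted mean = 10613850 / 3907 = 2716.624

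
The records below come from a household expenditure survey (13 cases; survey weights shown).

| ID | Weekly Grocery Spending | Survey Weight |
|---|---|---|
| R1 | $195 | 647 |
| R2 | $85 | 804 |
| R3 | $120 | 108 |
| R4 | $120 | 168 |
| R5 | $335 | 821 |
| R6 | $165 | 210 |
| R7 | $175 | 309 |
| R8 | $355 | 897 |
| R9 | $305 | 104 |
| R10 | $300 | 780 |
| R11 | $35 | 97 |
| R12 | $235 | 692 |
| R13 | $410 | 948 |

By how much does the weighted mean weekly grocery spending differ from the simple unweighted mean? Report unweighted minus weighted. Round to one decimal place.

-44.7

Unweighted sum = 2835
Unweighted mean = 2835 / 13 = 218.07692
Weighted sum = 1730235
Sum of weights = 6585
Weighted mean = 1730235 / 6585 = 262.75399
Difference (unweighted minus weighted) = -44.677063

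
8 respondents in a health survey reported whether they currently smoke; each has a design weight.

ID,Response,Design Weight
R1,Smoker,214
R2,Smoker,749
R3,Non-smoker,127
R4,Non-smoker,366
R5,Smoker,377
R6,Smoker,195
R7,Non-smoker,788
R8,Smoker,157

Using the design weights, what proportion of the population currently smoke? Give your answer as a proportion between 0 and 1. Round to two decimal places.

Sum of weights for 'Smoker' = 214 + 749 + 377 + 195 + 157 = 1692
Total weight = 214 + 749 + 127 + 366 + 377 + 195 + 788 + 157 = 2973
Weighted proportion = 1692 / 2973 = 0.5691221

0.57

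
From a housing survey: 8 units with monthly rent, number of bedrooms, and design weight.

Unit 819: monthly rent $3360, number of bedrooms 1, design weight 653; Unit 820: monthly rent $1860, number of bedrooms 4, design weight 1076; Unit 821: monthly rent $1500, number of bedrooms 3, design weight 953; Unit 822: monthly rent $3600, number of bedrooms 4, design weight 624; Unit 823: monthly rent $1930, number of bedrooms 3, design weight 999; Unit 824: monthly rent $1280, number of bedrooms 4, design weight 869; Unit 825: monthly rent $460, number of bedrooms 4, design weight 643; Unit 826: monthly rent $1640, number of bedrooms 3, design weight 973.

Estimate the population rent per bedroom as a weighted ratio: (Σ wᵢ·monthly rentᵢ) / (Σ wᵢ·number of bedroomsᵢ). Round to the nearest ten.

Σ wᵢ·y = 3360×653 + 1860×1076 + 1500×953 + 3600×624 + 1930×999 + 1280×869 + 460×643 + 1640×973
  = 2194080 + 2001360 + 1429500 + 2246400 + 1928070 + 1112320 + 295780 + 1595720 = 12803230
Σ wᵢ·x = 1×653 + 4×1076 + 3×953 + 4×624 + 3×999 + 4×869 + 4×643 + 3×973
  = 22276
Ratio = 12803230 / 22276 = 574.75444

570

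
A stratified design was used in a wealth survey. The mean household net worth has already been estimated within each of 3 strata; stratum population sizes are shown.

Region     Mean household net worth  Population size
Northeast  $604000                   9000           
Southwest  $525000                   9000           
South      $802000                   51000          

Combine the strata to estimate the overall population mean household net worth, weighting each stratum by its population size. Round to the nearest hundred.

740000

Σ Nₕ·x̄ₕ = 51063000000
Σ Nₕ = 9000 + 9000 + 51000 = 69000
Overall mean = 51063000000 / 69000 = 740043.48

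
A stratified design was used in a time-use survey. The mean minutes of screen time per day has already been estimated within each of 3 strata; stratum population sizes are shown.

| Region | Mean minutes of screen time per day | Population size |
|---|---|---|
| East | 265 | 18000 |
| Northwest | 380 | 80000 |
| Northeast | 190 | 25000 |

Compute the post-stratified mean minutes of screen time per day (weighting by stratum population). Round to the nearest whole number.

325

Σ Nₕ·x̄ₕ = 265×18000 + 380×80000 + 190×25000
  = 4770000 + 30400000 + 4750000 = 39920000
Σ Nₕ = 18000 + 80000 + 25000 = 123000
Overall mean = 39920000 / 123000 = 324.55285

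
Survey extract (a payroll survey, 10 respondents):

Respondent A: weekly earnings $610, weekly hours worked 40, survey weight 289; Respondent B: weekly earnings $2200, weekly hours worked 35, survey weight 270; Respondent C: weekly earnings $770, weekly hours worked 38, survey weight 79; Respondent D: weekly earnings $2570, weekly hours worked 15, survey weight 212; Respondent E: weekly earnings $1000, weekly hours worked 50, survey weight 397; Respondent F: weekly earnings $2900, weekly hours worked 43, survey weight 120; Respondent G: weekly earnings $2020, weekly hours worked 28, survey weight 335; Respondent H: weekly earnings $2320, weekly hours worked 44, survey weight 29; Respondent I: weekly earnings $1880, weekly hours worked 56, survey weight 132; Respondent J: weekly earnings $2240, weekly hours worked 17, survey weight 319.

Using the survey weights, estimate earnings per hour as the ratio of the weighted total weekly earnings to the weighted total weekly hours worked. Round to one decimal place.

50.6

Σ wᵢ·y = 610×289 + 2200×270 + 770×79 + 2570×212 + 1000×397 + 2900×120 + 2020×335 + 2320×29 + 1880×132 + 2240×319
  = 176290 + 594000 + 60830 + 544840 + 397000 + 348000 + 676700 + 67280 + 248160 + 714560 = 3827660
Σ wᵢ·x = 40×289 + 35×270 + 38×79 + 15×212 + 50×397 + 43×120 + 28×335 + 44×29 + 56×132 + 17×319
  = 75673
Ratio = 3827660 / 75673 = 50.581581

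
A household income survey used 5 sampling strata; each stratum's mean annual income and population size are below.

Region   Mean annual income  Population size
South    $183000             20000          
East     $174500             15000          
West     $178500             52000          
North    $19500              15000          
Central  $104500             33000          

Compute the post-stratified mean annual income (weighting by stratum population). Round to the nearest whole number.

142967

Σ Nₕ·x̄ₕ = 183000×20000 + 174500×15000 + 178500×52000 + 19500×15000 + 104500×33000
  = 19300500000
Σ Nₕ = 20000 + 15000 + 52000 + 15000 + 33000 = 135000
Overall mean = 19300500000 / 135000 = 142966.67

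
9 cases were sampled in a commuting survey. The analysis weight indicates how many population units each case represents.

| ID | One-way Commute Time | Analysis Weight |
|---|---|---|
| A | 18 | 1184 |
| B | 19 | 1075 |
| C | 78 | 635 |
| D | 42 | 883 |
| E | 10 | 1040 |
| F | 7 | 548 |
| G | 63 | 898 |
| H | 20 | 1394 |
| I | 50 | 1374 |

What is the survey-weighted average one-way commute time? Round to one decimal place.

Weighted sum = 295743
Sum of weights = 9031
Weighted mean = 295743 / 9031 = 32.747536

32.7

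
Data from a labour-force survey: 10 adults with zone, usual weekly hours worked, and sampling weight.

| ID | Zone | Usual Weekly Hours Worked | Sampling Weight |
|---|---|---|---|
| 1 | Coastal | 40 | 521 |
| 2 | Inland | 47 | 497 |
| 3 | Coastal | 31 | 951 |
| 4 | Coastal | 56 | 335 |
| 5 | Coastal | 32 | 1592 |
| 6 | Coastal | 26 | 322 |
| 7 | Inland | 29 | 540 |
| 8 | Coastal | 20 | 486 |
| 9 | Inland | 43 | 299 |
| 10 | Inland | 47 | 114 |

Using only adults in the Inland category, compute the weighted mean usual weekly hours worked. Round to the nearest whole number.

39

Inland rows: 2, 7, 9, 10
Weighted sum = 47×497 + 29×540 + 43×299 + 47×114
  = 57234
Sum of weights = 497 + 540 + 299 + 114 = 1450
Weighted mean = 57234 / 1450 = 39.471724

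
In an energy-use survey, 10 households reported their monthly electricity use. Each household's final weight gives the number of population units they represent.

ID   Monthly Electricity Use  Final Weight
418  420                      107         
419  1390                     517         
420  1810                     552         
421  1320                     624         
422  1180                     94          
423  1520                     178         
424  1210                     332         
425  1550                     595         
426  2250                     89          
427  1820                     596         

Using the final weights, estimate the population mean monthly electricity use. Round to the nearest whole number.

1514

Weighted sum = 420×107 + 1390×517 + 1810×552 + 1320×624 + 1180×94 + 1520×178 + 1210×332 + 1550×595 + 2250×89 + 1820×596
  = 5576790
Sum of weights = 107 + 517 + 552 + 624 + 94 + 178 + 332 + 595 + 89 + 596 = 3684
Weighted mean = 5576790 / 3684 = 1513.7866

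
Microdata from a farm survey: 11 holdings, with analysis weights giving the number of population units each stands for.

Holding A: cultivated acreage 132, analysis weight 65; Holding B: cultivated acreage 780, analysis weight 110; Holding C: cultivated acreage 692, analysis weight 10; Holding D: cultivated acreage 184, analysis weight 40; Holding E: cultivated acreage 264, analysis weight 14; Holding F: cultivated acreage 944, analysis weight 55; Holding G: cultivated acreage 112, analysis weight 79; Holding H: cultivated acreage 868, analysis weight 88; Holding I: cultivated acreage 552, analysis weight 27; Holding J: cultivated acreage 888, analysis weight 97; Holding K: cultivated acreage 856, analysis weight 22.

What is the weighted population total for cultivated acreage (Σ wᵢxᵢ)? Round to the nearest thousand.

Weighted total = 132×65 + 780×110 + 692×10 + 184×40 + 264×14 + 944×55 + 112×79 + 868×88 + 552×27 + 888×97 + 856×22
  = 369380

369000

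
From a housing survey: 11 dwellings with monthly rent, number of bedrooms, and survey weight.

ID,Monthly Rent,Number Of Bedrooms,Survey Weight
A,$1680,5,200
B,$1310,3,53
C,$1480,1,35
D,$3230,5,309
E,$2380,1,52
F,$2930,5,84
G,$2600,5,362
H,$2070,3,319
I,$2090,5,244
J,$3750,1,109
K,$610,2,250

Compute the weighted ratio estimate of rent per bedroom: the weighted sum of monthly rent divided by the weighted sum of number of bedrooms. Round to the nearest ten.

580

Σ wᵢ·y = 1680×200 + 1310×53 + 1480×35 + 3230×309 + 2380×52 + 2930×84 + 2600×362 + 2070×319 + 2090×244 + 3750×109 + 610×250
  = 4497920
Σ wᵢ·x = 5×200 + 3×53 + 1×35 + 5×309 + 1×52 + 5×84 + 5×362 + 3×319 + 5×244 + 1×109 + 2×250
  = 1000 + 159 + 35 + 1545 + 52 + 420 + 1810 + 957 + 1220 + 109 + 500 = 7807
Ratio = 4497920 / 7807 = 576.13936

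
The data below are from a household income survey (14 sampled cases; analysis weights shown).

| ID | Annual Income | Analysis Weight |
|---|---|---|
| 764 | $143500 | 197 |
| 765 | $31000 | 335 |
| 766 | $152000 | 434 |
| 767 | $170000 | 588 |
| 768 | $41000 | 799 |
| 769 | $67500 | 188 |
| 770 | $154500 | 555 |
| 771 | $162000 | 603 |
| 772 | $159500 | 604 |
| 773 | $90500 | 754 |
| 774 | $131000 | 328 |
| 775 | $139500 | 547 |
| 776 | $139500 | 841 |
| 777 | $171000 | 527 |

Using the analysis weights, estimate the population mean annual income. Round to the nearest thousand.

Weighted sum = 924751000
Sum of weights = 7300
Weighted mean = 924751000 / 7300 = 126678.22

127000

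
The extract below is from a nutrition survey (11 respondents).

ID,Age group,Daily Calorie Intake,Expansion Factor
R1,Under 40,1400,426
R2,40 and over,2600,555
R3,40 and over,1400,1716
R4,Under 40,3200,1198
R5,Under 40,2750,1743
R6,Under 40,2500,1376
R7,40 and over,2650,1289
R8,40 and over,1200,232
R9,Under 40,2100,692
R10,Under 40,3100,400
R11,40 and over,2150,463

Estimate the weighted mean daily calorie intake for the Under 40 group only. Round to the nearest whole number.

2632

Under 40 rows: R1, R4, R5, R6, R9, R10
Weighted sum = 1400×426 + 3200×1198 + 2750×1743 + 2500×1376 + 2100×692 + 3100×400
  = 596400 + 3833600 + 4793250 + 3440000 + 1453200 + 1240000 = 15356450
Sum of weights = 426 + 1198 + 1743 + 1376 + 692 + 400 = 5835
Weighted mean = 15356450 / 5835 = 2631.7823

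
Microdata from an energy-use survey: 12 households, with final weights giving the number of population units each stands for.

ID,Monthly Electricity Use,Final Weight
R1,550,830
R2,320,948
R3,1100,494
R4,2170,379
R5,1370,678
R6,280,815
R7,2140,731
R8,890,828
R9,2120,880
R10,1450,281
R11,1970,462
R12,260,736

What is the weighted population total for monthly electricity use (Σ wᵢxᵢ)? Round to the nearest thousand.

Weighted total = 550×830 + 320×948 + 1100×494 + 2170×379 + 1370×678 + 280×815 + 2140×731 + 890×828 + 2120×880 + 1450×281 + 1970×462 + 260×736
  = 456500 + 303360 + 543400 + 822430 + 928860 + 228200 + 1564340 + 736920 + 1865600 + 407450 + 910140 + 191360 = 8958560

8959000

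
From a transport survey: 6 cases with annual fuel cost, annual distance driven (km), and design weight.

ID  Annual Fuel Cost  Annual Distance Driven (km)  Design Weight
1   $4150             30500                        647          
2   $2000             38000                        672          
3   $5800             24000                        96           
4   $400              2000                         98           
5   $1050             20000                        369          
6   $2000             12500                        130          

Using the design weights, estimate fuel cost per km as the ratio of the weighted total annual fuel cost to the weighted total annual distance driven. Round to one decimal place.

Σ wᵢ·y = 4150×647 + 2000×672 + 5800×96 + 400×98 + 1050×369 + 2000×130
  = 2685050 + 1344000 + 556800 + 39200 + 387450 + 260000 = 5272500
Σ wᵢ·x = 30500×647 + 38000×672 + 24000×96 + 2000×98 + 20000×369 + 12500×130
  = 19733500 + 25536000 + 2304000 + 196000 + 7380000 + 1625000 = 56774500
Ratio = 5272500 / 56774500 = 0.092867396

0.1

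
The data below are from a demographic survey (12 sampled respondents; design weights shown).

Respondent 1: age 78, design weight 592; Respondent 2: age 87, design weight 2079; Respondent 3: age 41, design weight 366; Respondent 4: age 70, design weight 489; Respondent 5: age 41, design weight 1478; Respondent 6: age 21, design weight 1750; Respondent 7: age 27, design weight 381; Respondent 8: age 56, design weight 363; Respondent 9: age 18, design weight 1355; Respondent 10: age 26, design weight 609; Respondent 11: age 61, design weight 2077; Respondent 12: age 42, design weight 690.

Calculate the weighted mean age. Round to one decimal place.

Weighted sum = 78×592 + 87×2079 + 41×366 + 70×489 + 41×1478 + 21×1750 + 27×381 + 56×363 + 18×1355 + 26×609 + 61×2077 + 42×690
  = 46176 + 180873 + 15006 + 34230 + 60598 + 36750 + 10287 + 20328 + 24390 + 15834 + 126697 + 28980 = 600149
Sum of weights = 592 + 2079 + 366 + 489 + 1478 + 1750 + 381 + 363 + 1355 + 609 + 2077 + 690 = 12229
Weighted mean = 600149 / 12229 = 49.075885

49.1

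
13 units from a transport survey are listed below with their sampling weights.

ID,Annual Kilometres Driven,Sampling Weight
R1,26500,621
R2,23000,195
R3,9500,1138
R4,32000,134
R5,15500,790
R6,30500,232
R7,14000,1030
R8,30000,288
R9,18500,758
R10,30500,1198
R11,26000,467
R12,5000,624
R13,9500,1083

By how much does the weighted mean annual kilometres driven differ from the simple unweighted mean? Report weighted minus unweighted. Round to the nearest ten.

Unweighted sum = 270500
Unweighted mean = 270500 / 13 = 20807.692
Weighted sum = 154534000
Sum of weights = 8558
Weighted mean = 154534000 / 8558 = 18057.256
Difference (weighted minus unweighted) = -2750.4359

-2750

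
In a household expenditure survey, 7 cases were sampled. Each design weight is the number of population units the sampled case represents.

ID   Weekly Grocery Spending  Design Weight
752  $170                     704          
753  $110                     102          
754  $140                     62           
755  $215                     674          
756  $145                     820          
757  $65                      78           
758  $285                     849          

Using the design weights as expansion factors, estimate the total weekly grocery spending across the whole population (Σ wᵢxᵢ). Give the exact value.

650425

Weighted total = 170×704 + 110×102 + 140×62 + 215×674 + 145×820 + 65×78 + 285×849
  = 119680 + 11220 + 8680 + 144910 + 118900 + 5070 + 241965 = 650425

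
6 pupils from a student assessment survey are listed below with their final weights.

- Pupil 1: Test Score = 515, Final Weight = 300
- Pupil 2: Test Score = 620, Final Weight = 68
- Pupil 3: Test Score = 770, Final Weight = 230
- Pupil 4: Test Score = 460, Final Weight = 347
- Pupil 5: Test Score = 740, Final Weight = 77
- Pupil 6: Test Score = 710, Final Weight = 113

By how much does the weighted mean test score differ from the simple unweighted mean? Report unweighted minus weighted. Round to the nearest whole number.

45

Unweighted sum = 515 + 620 + 770 + 460 + 740 + 710 = 3815
Unweighted mean = 3815 / 6 = 635.83333
Weighted sum = 515×300 + 620×68 + 770×230 + 460×347 + 740×77 + 710×113
  = 154500 + 42160 + 177100 + 159620 + 56980 + 80230 = 670590
Sum of weights = 300 + 68 + 230 + 347 + 77 + 113 = 1135
Weighted mean = 670590 / 1135 = 590.82819
Difference (unweighted minus weighted) = 45.00514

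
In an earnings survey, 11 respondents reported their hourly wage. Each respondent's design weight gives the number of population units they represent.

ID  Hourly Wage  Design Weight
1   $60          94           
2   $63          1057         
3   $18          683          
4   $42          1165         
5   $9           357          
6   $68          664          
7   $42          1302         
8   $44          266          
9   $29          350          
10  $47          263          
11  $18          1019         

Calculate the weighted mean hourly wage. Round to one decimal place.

Weighted sum = 60×94 + 63×1057 + 18×683 + 42×1165 + 9×357 + 68×664 + 42×1302 + 44×266 + 29×350 + 47×263 + 18×1019
  = 289061
Sum of weights = 94 + 1057 + 683 + 1165 + 357 + 664 + 1302 + 266 + 350 + 263 + 1019 = 7220
Weighted mean = 289061 / 7220 = 40.03615

40.0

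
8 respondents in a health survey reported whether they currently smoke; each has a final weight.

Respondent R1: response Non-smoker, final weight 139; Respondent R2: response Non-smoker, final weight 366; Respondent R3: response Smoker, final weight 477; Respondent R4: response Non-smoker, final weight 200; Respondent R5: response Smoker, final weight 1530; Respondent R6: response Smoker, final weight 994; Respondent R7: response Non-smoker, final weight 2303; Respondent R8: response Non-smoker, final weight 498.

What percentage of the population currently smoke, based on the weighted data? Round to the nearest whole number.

46

Sum of weights for 'Smoker' = 477 + 1530 + 994 = 3001
Total weight = 139 + 366 + 477 + 200 + 1530 + 994 + 2303 + 498 = 6507
Weighted proportion = 3001 / 6507 = 0.46119564 → 46.119564%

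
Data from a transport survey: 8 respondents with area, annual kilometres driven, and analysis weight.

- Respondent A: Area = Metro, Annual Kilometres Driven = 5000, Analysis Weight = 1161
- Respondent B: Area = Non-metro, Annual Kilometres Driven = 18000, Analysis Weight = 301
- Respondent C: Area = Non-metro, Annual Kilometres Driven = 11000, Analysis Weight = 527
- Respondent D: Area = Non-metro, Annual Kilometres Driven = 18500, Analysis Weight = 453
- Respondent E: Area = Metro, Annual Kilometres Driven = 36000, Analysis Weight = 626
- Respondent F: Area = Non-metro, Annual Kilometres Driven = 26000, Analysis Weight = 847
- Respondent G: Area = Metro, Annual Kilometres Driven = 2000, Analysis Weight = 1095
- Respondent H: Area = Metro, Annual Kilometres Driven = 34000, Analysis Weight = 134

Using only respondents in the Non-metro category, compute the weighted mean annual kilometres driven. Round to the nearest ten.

19560

Non-metro rows: B, C, D, F
Weighted sum = 18000×301 + 11000×527 + 18500×453 + 26000×847
  = 5418000 + 5797000 + 8380500 + 22022000 = 41617500
Sum of weights = 301 + 527 + 453 + 847 = 2128
Weighted mean = 41617500 / 2128 = 19557.096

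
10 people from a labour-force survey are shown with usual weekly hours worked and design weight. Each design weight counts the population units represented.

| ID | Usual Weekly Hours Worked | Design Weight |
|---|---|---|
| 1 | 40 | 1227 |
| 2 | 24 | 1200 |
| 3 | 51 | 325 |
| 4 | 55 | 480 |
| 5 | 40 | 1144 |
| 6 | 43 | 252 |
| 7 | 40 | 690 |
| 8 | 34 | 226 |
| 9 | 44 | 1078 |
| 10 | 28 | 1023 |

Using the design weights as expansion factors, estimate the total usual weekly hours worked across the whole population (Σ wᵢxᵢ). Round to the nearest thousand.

289000

Weighted total = 288811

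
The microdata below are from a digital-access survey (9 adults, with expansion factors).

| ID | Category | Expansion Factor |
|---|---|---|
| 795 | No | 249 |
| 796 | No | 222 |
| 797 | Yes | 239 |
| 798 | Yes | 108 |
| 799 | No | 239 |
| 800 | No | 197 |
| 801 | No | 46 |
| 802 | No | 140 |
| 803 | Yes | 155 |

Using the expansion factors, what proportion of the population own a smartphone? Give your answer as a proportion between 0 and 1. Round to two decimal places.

Sum of weights for 'Yes' = 239 + 108 + 155 = 502
Total weight = 249 + 222 + 239 + 108 + 239 + 197 + 46 + 140 + 155 = 1595
Weighted proportion = 502 / 1595 = 0.31473354

0.31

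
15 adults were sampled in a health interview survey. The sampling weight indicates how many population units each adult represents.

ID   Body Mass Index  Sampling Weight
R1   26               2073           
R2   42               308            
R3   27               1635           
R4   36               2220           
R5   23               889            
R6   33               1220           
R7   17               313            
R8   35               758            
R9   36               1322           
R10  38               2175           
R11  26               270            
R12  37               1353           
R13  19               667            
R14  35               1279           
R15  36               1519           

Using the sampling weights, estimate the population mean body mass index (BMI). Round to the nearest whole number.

Weighted sum = 582902
Sum of weights = 18001
Weighted mean = 582902 / 18001 = 32.381645

32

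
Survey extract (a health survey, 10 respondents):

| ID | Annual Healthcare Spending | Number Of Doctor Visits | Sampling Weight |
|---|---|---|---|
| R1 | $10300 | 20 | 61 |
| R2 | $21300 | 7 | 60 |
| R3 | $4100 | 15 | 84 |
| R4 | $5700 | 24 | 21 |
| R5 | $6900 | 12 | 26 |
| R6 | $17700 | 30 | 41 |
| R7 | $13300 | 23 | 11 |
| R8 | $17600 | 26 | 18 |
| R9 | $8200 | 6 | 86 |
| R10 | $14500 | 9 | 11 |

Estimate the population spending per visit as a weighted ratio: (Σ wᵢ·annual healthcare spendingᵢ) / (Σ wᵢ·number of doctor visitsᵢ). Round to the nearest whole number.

733

Σ wᵢ·y = 10300×61 + 21300×60 + 4100×84 + 5700×21 + 6900×26 + 17700×41 + 13300×11 + 17600×18 + 8200×86 + 14500×11
  = 628300 + 1278000 + 344400 + 119700 + 179400 + 725700 + 146300 + 316800 + 705200 + 159500 = 4603300
Σ wᵢ·x = 20×61 + 7×60 + 15×84 + 24×21 + 12×26 + 30×41 + 23×11 + 26×18 + 6×86 + 9×11
  = 6282
Ratio = 4603300 / 6282 = 732.77619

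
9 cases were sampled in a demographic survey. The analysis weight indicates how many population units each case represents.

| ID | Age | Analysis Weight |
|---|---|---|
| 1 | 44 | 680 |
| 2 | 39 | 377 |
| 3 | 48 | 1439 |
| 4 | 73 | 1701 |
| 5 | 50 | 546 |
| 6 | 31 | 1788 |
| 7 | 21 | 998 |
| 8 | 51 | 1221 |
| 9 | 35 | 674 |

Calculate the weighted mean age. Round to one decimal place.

Weighted sum = 44×680 + 39×377 + 48×1439 + 73×1701 + 50×546 + 31×1788 + 21×998 + 51×1221 + 35×674
  = 29920 + 14703 + 69072 + 124173 + 27300 + 55428 + 20958 + 62271 + 23590 = 427415
Sum of weights = 680 + 377 + 1439 + 1701 + 546 + 1788 + 998 + 1221 + 674 = 9424
Weighted mean = 427415 / 9424 = 45.353884

45.4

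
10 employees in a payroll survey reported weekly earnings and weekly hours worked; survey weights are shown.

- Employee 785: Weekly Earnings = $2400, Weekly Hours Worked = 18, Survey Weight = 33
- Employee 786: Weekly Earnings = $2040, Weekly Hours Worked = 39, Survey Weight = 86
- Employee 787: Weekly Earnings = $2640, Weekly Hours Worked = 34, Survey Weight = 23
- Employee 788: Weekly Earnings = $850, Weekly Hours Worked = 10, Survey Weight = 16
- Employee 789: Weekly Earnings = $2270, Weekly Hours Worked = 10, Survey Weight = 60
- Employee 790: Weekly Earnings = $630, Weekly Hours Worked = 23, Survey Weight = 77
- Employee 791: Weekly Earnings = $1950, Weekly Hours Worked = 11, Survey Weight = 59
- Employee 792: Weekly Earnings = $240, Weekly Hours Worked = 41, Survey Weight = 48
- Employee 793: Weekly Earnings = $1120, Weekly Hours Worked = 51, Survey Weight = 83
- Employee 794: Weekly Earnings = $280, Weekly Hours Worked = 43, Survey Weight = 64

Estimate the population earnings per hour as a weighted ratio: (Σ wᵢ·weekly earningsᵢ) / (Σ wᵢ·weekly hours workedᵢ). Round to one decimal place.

44.5

Σ wᵢ·y = 2400×33 + 2040×86 + 2640×23 + 850×16 + 2270×60 + 630×77 + 1950×59 + 240×48 + 1120×83 + 280×64
  = 79200 + 175440 + 60720 + 13600 + 136200 + 48510 + 115050 + 11520 + 92960 + 17920 = 751120
Σ wᵢ·x = 18×33 + 39×86 + 34×23 + 10×16 + 10×60 + 23×77 + 11×59 + 41×48 + 51×83 + 43×64
  = 16863
Ratio = 751120 / 16863 = 44.542489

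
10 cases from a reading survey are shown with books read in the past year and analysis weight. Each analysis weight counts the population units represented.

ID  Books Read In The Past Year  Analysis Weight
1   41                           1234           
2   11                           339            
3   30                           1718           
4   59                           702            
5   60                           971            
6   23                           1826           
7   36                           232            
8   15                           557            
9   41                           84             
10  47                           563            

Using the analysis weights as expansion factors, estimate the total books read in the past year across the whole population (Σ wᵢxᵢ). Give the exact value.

294151

Weighted total = 41×1234 + 11×339 + 30×1718 + 59×702 + 60×971 + 23×1826 + 36×232 + 15×557 + 41×84 + 47×563
  = 50594 + 3729 + 51540 + 41418 + 58260 + 41998 + 8352 + 8355 + 3444 + 26461 = 294151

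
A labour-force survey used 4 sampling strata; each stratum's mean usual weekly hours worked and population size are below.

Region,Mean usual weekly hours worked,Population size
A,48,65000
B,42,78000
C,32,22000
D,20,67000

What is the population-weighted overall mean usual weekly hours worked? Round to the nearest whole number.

36

Σ Nₕ·x̄ₕ = 48×65000 + 42×78000 + 32×22000 + 20×67000
  = 8440000
Σ Nₕ = 65000 + 78000 + 22000 + 67000 = 232000
Overall mean = 8440000 / 232000 = 36.37931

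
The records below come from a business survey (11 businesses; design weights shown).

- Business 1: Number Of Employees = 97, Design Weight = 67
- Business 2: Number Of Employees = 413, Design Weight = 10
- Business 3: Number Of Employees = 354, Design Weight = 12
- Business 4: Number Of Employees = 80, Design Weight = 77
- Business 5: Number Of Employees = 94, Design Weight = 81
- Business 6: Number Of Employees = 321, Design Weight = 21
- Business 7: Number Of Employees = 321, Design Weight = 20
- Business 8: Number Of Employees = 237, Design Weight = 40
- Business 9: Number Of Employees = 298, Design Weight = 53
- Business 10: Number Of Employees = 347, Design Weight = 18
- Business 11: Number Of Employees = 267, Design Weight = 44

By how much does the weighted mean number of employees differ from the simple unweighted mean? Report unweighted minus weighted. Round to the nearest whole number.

65

Unweighted sum = 2829
Unweighted mean = 2829 / 11 = 257.18182
Weighted sum = 97×67 + 413×10 + 354×12 + 80×77 + 94×81 + 321×21 + 321×20 + 237×40 + 298×53 + 347×18 + 267×44
  = 6499 + 4130 + 4248 + 6160 + 7614 + 6741 + 6420 + 9480 + 15794 + 6246 + 11748 = 85080
Sum of weights = 67 + 10 + 12 + 77 + 81 + 21 + 20 + 40 + 53 + 18 + 44 = 443
Weighted mean = 85080 / 443 = 192.05418
Difference (unweighted minus weighted) = 65.127642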